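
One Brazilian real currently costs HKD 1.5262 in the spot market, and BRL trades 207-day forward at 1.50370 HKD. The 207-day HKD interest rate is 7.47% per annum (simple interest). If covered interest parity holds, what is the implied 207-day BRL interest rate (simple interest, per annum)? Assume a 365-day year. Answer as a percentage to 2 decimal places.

10.22%

T = 207/365 years.
By CIP, F/S equals the HKD-to-BRL growth ratio: 1.5037/1.5262 = 0.9852575.
HKD growth factor: 1 + 0.0747×207/365 = 1.0423641.
That pins the BRL growth at 1.0579611.
(1.0579611 − 1)/T = 0.102202, i.e. 10.22%.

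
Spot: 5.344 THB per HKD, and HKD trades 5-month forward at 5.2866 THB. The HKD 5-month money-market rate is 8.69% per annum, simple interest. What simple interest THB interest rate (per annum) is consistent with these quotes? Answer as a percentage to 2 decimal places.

6.02%

T = 5/12 years.
F/S = 5.2866/5.344 = 0.9892590 = (growth of THB) / (growth of HKD).
HKD growth factor: 1 + 0.0869×5/12 = 1.0362083.
So the THB growth factor = 1.0250784.
(1.0250784 − 1)/T = 0.060188, i.e. 6.02%.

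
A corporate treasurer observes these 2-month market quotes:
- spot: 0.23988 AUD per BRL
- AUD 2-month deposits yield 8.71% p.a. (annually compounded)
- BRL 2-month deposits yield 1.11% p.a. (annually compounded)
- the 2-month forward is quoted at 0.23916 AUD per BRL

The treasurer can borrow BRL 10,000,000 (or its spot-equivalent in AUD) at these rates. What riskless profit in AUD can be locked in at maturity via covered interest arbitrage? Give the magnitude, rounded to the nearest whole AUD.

T = 2/12 years.
Invest the BRL and cover forward: 10,000,000 × 1.001841501 × 0.23916 = AUD 2,396,004.13.
Convert at spot and invest in AUD: 10,000,000 × 0.23988 × 1.014016253 = AUD 2,432,422.19.
The quoted forward undervalues BRL, so borrow BRL, convert to AUD at spot, deposit the AUD at 8.71%, and buy BRL forward at 0.23916 to cover the loan.
The gap between the two covered legs is AUD 36,418.

AUD 36,418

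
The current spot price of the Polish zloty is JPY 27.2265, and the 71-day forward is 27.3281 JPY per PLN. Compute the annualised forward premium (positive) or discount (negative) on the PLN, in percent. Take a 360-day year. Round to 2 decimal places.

+1.89%

T = 71/360 years.
PLN trades forward at +0.37317% vs spot over the period.
Annualise by dividing by T: 0.0037317 / (71/360) = 0.018921 → 1.89%.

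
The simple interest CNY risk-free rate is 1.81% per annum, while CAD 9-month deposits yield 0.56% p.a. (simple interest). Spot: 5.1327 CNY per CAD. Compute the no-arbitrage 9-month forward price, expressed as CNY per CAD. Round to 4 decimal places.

5.1806

T = 9/12 years.
CNY accumulates by 1 + 0.0181×9/12 = 1.013575.
Growth of 1 CAD over T: 1 + 0.0056×9/12 = 1.004200.
CIP: F = S · (grow CNY)/(grow CAD) = 5.1327 × 1.013575/1.004200 = 5.180618 CNY per CAD.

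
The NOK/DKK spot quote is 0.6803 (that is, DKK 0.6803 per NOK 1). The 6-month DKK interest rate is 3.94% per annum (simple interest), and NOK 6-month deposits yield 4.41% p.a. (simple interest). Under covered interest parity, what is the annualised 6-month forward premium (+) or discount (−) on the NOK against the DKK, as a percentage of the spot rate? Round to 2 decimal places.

-0.46%

T = 6/12 years.
No-arbitrage forward: 0.6803 × 1.019700 / 1.022050 = 0.6787358 DKK/NOK.
Annualised premium = (F − S)/S × (1/T) = (0.6787358 − 0.6803)/0.6803 ÷ (6/12) = -0.46%.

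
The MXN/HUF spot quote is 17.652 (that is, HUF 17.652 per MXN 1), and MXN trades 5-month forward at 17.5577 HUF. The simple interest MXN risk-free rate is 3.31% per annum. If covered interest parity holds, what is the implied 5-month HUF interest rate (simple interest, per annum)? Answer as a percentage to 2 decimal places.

T = 5/12 years.
By CIP, F/S equals the HUF-to-MXN growth ratio: 17.5577/17.652 = 0.9946578.
The MXN side grows by 1 + 0.0331×5/12 = 1.0137917.
So the HUF growth factor = 1.0083758.
r = (1.0083758 − 1)/(5/12) = 0.020102 → 2.01%.

2.01%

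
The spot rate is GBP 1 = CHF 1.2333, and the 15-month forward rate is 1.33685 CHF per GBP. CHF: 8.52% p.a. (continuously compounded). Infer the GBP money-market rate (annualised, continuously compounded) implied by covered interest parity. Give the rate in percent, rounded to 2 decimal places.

T = 15/12 years.
By CIP, F/S equals the CHF-to-GBP growth ratio: 1.33685/1.2333 = 1.0839617.
CHF growth factor: e^(0.0852×15/12) = 1.1123779.
Hence g_GBP = 1.0262151.
Take logs: ln 1.0262151 / (15/12) = 0.020702, so 2.07%.

2.07%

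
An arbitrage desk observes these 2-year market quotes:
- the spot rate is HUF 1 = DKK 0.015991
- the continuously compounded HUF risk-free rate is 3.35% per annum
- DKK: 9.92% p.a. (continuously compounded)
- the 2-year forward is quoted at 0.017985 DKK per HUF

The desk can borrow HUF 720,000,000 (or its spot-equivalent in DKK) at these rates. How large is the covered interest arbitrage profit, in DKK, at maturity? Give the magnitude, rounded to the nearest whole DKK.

DKK 193,642

T = 2 years.
Keep in HUF, deliver into the forward: 720,000,000·1.0692954782·0.017985 = DKK 13,846,521.01.
Swap to DKK now, deposit: 720,000,000·0.015991·1.2194500763 = DKK 14,040,162.84.
The quoted forward undervalues HUF, so borrow HUF, convert to DKK at spot, deposit the DKK at 9.92%, and buy HUF forward at 0.017985 to cover the loan.
Profit = 14,040,162.84 − 13,846,521.01 = DKK 193,642.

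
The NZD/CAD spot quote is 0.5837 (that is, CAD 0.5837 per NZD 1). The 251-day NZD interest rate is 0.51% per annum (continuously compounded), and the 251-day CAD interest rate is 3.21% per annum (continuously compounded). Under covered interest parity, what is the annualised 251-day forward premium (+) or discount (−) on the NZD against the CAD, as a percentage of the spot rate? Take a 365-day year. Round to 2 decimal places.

+2.73%

T = 251/365 years.
No-arbitrage forward: 0.5837 × 1.0223197 / 1.0035133 = 0.5946389 CAD/NZD.
(F − S)/S ÷ T = (0.5946389 − 0.5837)/0.5837/(251/365) = 0.027252 → 2.73%.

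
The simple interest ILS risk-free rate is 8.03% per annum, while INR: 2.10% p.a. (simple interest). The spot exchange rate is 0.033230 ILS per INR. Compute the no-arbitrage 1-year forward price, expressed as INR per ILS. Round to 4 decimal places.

28.4414

T = 1 year.
ILS accumulates by 1 + 0.0803×1 = 1.080300.
INR growth factor: 1 + 0.0210×1 = 1.021000.
Forward (ILS per INR) = 0.03323 × 1.080300 / 1.021000 = 0.035160009.
Invert for INR per ILS: 1 / 0.035160009 = 28.4414.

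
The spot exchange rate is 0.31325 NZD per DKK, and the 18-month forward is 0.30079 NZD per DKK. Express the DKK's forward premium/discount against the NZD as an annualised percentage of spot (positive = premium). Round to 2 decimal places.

-2.65%

T = 18/12 years.
DKK trades forward at -3.97765% vs spot over the period.
×(1/T) gives -2.65% p.a.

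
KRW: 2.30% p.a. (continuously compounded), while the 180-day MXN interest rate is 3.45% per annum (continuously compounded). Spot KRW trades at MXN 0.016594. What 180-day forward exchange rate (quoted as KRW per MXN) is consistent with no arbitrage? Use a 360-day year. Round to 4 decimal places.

T = 180/360 years.
Growth of 1 MXN over T: e^(0.0345×180/360) = 1.01739964.
KRW growth factor: e^(0.0230×180/360) = 1.01156638.
So F = 0.016594 × 1.01739964 / 1.01156638 = 0.016689690 (MXN/KRW).
Invert for KRW per MXN: 1 / 0.016689690 = 59.9172.

59.9172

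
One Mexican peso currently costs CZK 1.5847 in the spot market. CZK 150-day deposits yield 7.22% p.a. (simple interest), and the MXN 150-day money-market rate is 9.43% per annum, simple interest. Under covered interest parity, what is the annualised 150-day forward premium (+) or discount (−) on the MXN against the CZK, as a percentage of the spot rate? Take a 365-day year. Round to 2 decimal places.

-2.13%

T = 150/365 years.
No-arbitrage forward: 1.5847 × 1.0296712 / 1.0387534 = 1.5708444 CZK/MXN.
Annualised premium = (F − S)/S × (1/T) = (1.5708444 − 1.5847)/1.5847 ÷ (150/365) = -2.13%.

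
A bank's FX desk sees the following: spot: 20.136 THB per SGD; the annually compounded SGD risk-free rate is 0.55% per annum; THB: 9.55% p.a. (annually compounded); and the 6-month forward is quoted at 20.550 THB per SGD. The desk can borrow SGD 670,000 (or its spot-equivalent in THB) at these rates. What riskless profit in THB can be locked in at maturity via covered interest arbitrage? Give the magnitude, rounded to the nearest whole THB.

THB 314,323

T = 6/12 years.
Route A — deposit SGD, sell forward: 670,000 × 1.0027462291 × 20.550 = THB 13,806,311.46.
Route B — convert at spot, deposit THB: 670,000 × 20.136 × 1.0466613588 = THB 14,120,633.99.
The quoted forward undervalues SGD, so borrow SGD, convert to THB at spot, deposit the THB at 9.55%, and buy SGD forward at 20.550 to cover the loan.
The gap between the two covered legs is THB 314,323.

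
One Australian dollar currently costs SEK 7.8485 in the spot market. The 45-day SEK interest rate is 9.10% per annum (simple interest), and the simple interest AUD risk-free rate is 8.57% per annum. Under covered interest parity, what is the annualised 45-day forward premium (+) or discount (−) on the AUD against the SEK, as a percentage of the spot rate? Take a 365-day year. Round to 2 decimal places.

+0.52%

T = 45/365 years.
No-arbitrage forward: 7.8485 × 1.0112192 / 1.0105658 = 7.8535746 SEK/AUD.
(F − S)/S ÷ T = (7.8535746 − 7.8485)/7.8485/(45/365) = 0.005244 → 0.52%.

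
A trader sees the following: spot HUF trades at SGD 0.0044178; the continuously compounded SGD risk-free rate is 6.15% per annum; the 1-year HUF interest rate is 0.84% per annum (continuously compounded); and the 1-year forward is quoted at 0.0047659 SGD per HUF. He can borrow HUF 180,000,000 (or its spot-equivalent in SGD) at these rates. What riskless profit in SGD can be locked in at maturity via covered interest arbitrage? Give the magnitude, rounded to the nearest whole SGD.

SGD 19,454

T = 1 year.
Invest the HUF and cover forward: 180,000,000 × 1.00843538 × 0.0047659 = SGD 865,098.39.
Convert at spot and invest in SGD: 180,000,000 × 0.0044178 × 1.0634305 = SGD 845,644.19.
The quoted forward overvalues HUF, so borrow SGD, buy HUF at spot, deposit the HUF at 0.84%, and sell the proceeds forward at 0.0047659.
The gap between the two covered legs is SGD 19,454.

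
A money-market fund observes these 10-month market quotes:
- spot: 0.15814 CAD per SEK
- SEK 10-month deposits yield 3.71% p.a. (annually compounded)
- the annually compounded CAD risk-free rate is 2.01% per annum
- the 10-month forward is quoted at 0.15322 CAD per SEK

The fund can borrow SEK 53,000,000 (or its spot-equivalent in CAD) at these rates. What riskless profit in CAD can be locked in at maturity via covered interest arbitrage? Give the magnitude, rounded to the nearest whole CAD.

CAD 150,617

T = 10/12 years.
Keep in SEK, deliver into the forward: 53,000,000·1.030822435·0.15322 = CAD 8,370,958.52.
Swap to CAD now, deposit: 53,000,000·0.15814·1.016722161 = CAD 8,521,575.45.
The quoted forward undervalues SEK, so borrow SEK, convert to CAD at spot, deposit the CAD at 2.01%, and buy SEK forward at 0.15322 to cover the loan.
Profit = 8,521,575.45 − 8,370,958.52 = CAD 150,617.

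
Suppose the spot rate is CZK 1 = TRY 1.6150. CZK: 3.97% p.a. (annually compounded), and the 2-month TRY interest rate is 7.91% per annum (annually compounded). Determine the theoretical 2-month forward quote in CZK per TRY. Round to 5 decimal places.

T = 2/12 years.
TRY growth factor: (1 + 0.0791)^(2/12) = 1.0127687.
Growth of 1 CZK over T: (1 + 0.0397)^(2/12) = 1.0065098.
CIP: F = S · (grow TRY)/(grow CZK) = 1.615 × 1.0127687/1.0065098 = 1.625043 TRY per CZK.
Invert for CZK per TRY: 1 / 1.625043 = 0.61537.

0.61537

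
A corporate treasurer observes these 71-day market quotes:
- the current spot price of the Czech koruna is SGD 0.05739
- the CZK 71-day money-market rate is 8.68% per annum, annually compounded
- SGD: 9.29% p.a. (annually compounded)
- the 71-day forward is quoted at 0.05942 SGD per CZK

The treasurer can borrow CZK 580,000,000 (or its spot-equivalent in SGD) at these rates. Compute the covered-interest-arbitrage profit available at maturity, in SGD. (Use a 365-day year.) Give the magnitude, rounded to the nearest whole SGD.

SGD 1,159,767

T = 71/365 years.
Route A — deposit CZK, sell forward: 580,000,000 × 1.0163232147 × 0.05942 = SGD 35,026,156.74.
Route B — convert at spot, deposit SGD: 580,000,000 × 0.05739 × 1.0174303432 = SGD 33,866,389.89.
The quoted forward overvalues CZK, so borrow SGD, buy CZK at spot, deposit the CZK at 8.68%, and sell the proceeds forward at 0.05942.
Arbitrage profit = |35,026,156.74 − 33,866,389.89| = SGD 1,159,767.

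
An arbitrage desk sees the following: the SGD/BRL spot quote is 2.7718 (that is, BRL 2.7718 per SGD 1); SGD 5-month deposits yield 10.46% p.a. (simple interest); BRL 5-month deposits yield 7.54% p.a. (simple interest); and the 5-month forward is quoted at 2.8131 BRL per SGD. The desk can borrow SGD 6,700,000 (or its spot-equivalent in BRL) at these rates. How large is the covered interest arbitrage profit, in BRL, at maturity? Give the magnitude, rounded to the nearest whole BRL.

T = 5/12 years.
Route A — deposit SGD, sell forward: 6,700,000 × 1.0435833333 × 2.8131 = BRL 19,669,218.64.
Route B — convert at spot, deposit BRL: 6,700,000 × 2.7718 × 1.0314166667 = BRL 19,154,500.80.
The quoted forward overvalues SGD, so borrow BRL, buy SGD at spot, deposit the SGD at 10.46%, and sell the proceeds forward at 2.8131.
Profit = 19,669,218.64 − 19,154,500.80 = BRL 514,718.

BRL 514,718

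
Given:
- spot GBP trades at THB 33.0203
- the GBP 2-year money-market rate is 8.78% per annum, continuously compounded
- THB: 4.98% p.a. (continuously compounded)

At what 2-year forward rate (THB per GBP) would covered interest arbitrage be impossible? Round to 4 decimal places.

30.6037

T = 2 years.
THB accumulates by e^(0.0498×2) = 1.10472894.
GBP growth factor: e^(0.0878×2) = 1.19196118.
Forward (THB per GBP) = 33.0203 × 1.10472894 / 1.19196118 = 30.603749.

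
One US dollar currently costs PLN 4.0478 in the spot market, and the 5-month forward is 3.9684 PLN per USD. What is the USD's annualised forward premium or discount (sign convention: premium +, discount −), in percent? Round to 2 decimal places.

-4.71%

T = 5/12 years.
Period premium: (3.9684 − 4.0478)/4.0478 = -0.0196156.
Per annum: -0.0196156 / (5/12) = -0.047077 = -4.71%.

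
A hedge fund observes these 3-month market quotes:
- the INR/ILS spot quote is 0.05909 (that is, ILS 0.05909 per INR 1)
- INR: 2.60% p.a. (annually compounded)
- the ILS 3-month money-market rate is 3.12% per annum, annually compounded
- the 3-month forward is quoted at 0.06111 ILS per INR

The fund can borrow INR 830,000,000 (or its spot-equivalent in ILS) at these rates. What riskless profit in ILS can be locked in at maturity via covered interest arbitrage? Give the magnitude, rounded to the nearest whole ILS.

T = 3/12 years.
Route A — deposit INR, sell forward: 830,000,000 × 1.0064375693 × 0.06111 = ILS 51,047,821.88.
Route B — convert at spot, deposit ILS: 830,000,000 × 0.05909 × 1.0077103661 = ILS 49,422,852.59.
The quoted forward overvalues INR, so borrow ILS, buy INR at spot, deposit the INR at 2.60%, and sell the proceeds forward at 0.06111.
Arbitrage profit = |51,047,821.88 − 49,422,852.59| = ILS 1,624,969.

ILS 1,624,969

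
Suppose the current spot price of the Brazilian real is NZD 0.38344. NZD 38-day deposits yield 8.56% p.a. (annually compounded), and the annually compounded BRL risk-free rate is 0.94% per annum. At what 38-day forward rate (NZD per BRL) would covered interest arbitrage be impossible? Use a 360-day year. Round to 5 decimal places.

T = 38/360 years.
Growth of 1 NZD over T: (1 + 0.0856)^(38/360) = 1.0087073.
BRL accumulates by (1 + 0.0094)^(38/360) = 1.0009881.
So F = 0.38344 × 1.0087073 / 1.0009881 = 0.3863969 (NZD/BRL).

0.38640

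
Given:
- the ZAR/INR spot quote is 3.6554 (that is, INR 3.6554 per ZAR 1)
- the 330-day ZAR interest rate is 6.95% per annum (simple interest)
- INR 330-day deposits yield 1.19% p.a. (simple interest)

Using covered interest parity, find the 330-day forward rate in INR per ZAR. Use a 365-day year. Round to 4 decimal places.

T = 330/365 years.
INR growth factor: 1 + 0.0119×330/365 = 1.0107589.
Growth of 1 ZAR over T: 1 + 0.0695×330/365 = 1.0628356.
So F = 3.6554 × 1.0107589 / 1.0628356 = 3.476293 (INR/ZAR).

3.4763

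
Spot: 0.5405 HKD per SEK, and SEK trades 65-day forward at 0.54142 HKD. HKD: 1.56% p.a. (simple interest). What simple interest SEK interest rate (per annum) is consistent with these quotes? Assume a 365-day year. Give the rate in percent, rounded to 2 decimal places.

0.60%

T = 65/365 years.
F/S = 0.54142/0.5405 = 1.0017021 = (growth of HKD) / (growth of SEK).
The HKD side grows by 1 + 0.0156×65/365 = 1.0027781.
So the SEK growth factor = 1.0010742.
(1.0010742 − 1)/T = 0.006032, i.e. 0.60%.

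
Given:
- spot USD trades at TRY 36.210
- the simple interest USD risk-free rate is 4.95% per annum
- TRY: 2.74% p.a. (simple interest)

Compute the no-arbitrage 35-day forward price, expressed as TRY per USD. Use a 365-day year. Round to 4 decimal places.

36.1336

T = 35/365 years.
TRY accumulates by 1 + 0.0274×35/365 = 1.0026274.
USD growth factor: 1 + 0.0495×35/365 = 1.00474658.
Forward (TRY per USD) = 36.21 × 1.0026274 / 1.00474658 = 36.133627.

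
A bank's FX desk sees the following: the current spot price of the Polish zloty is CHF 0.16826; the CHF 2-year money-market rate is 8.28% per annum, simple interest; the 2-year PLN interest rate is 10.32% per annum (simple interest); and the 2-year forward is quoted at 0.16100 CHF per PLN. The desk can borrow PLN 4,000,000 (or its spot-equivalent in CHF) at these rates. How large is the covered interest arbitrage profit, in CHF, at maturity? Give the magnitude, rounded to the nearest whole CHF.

T = 2 years.
Keep in PLN, deliver into the forward: 4,000,000·1.206400·0.16100 = CHF 776,921.60.
Swap to CHF now, deposit: 4,000,000·0.16826·1.165600 = CHF 784,495.42.
The quoted forward undervalues PLN, so borrow PLN, convert to CHF at spot, deposit the CHF at 8.28%, and buy PLN forward at 0.16100 to cover the loan.
Profit = 784,495.42 − 776,921.60 = CHF 7,574.

CHF 7,574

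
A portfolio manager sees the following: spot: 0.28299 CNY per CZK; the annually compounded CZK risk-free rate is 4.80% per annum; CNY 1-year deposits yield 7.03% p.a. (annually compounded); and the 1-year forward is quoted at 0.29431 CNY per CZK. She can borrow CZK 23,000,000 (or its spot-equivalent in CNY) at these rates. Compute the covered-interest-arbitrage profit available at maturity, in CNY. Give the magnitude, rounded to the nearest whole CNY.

CNY 127,712

T = 1 year.
Invest the CZK and cover forward: 23,000,000 × 1.048000 × 0.29431 = CNY 7,094,048.24.
Convert at spot and invest in CNY: 23,000,000 × 0.28299 × 1.070300 = CNY 6,966,336.53.
The quoted forward overvalues CZK, so borrow CNY, buy CZK at spot, deposit the CZK at 4.80%, and sell the proceeds forward at 0.29431.
Profit = 7,094,048.24 − 6,966,336.53 = CNY 127,712.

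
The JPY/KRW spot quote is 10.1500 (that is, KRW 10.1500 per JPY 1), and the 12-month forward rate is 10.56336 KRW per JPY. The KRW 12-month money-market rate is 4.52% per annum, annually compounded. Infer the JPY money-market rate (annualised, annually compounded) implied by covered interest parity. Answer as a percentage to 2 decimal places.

T = 1 year.
F/S = 10.56336/10.15 = 1.0407251 = (growth of KRW) / (growth of JPY).
KRW growth factor: (1 + 0.0452)^1 = 1.045200.
Hence g_JPY = 1.0042998.
r = 1.0042998^(1/1) − 1 = 0.004300 → 0.43%.

0.43%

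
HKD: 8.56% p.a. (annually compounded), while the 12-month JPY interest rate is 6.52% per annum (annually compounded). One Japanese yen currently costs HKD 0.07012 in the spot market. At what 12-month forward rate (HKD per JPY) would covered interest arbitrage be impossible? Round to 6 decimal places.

T = 1 year.
HKD accumulates by (1 + 0.0856)^1 = 1.085600.
JPY accumulates by (1 + 0.0652)^1 = 1.065200.
So F = 0.07012 × 1.085600 / 1.065200 = 0.07146289 (HKD/JPY).

0.071463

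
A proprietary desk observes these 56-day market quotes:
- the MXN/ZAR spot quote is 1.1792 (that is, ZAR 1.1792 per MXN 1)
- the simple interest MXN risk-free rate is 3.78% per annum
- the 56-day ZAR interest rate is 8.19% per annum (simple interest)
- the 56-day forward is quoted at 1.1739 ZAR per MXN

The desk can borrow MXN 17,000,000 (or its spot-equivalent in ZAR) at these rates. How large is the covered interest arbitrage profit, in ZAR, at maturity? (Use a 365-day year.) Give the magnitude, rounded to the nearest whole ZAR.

ZAR 226,257

T = 56/365 years.
Invest the MXN and cover forward: 17,000,000 × 1.0057994521 × 1.1739 = ZAR 20,072,035.61.
Convert at spot and invest in ZAR: 17,000,000 × 1.1792 × 1.0125654795 = ZAR 20,298,292.63.
The quoted forward undervalues MXN, so borrow MXN, convert to ZAR at spot, deposit the ZAR at 8.19%, and buy MXN forward at 1.1739 to cover the loan.
Arbitrage profit = |20,072,035.61 − 20,298,292.63| = ZAR 226,257.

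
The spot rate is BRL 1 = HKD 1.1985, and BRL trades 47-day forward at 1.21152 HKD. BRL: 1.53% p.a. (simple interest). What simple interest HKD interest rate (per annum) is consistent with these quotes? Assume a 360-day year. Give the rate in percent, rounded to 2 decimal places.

T = 47/360 years.
By CIP, F/S equals the HKD-to-BRL growth ratio: 1.21152/1.1985 = 1.0108636.
The BRL side grows by 1 + 0.0153×47/360 = 1.0019975.
So the HKD growth factor = 1.0128828.
(1.0128828 − 1)/T = 0.098677, i.e. 9.87%.

9.87%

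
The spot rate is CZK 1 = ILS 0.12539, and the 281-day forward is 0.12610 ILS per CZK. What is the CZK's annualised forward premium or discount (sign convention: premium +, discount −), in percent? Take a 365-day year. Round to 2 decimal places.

+0.74%

T = 281/365 years.
(F − S)/S = (0.12610 − 0.12539)/0.12539 = 0.0056623.
Annualise by dividing by T: 0.0056623 / (281/365) = 0.007355 → 0.74%.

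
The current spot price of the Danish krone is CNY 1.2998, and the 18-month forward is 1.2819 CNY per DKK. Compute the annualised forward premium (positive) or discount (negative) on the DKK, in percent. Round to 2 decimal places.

T = 18/12 years.
(F − S)/S = (1.2819 − 1.2998)/1.2998 = -0.0137713.
Annualise by dividing by T: -0.0137713 / (18/12) = -0.009181 → -0.92%.

-0.92%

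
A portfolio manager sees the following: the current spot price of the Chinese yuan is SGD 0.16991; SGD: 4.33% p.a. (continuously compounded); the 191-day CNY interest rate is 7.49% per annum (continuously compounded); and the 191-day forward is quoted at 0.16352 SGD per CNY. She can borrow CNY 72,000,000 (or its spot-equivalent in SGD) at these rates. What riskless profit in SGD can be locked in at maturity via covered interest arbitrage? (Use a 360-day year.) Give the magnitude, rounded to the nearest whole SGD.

T = 191/360 years.
Route A — deposit CNY, sell forward: 72,000,000 × 1.0405387534 × 0.16352 = SGD 12,250,720.58.
Route B — convert at spot, deposit SGD: 72,000,000 × 0.16991 × 1.0232389686 = SGD 12,517,814.39.
The quoted forward undervalues CNY, so borrow CNY, convert to SGD at spot, deposit the SGD at 4.33%, and buy CNY forward at 0.16352 to cover the loan.
Arbitrage profit = |12,250,720.58 − 12,517,814.39| = SGD 267,094.

SGD 267,094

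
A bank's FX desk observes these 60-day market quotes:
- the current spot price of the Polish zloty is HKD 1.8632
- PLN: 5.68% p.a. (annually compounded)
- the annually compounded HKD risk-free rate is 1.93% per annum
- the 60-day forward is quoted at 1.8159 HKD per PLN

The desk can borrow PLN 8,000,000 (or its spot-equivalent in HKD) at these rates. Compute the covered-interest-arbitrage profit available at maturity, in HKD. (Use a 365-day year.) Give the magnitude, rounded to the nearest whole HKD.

HKD 292,784

T = 60/365 years.
Invest the PLN and cover forward: 8,000,000 × 1.0091228093 × 1.8159 = HKD 14,659,728.88.
Convert at spot and invest in HKD: 8,000,000 × 1.8632 × 1.0031473179 = HKD 14,952,512.66.
The quoted forward undervalues PLN, so borrow PLN, convert to HKD at spot, deposit the HKD at 1.93%, and buy PLN forward at 1.8159 to cover the loan.
Arbitrage profit = |14,659,728.88 − 14,952,512.66| = HKD 292,784.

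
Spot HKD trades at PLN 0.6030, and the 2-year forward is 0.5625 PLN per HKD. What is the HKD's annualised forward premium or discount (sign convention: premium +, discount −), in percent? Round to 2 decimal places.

T = 2 years.
(F − S)/S = (0.5625 − 0.603)/0.603 = -0.0671642.
Per annum: -0.0671642 / 2 = -0.033582 = -3.36%.

-3.36%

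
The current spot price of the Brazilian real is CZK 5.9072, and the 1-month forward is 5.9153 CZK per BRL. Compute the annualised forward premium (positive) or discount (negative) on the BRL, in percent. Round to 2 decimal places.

T = 1/12 years.
BRL trades forward at +0.13712% vs spot over the period.
×(1/T) gives 1.65% p.a.

+1.65%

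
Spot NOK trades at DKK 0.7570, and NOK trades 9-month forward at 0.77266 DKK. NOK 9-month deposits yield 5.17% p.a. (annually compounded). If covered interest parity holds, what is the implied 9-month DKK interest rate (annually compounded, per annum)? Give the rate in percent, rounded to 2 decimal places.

8.08%

T = 9/12 years.
F/S = 0.77266/0.757 = 1.0206869 = (growth of DKK) / (growth of NOK).
NOK growth factor: (1 + 0.0517)^(9/12) = 1.0385297.
Hence g_DKK = 1.0600137.
Annualise: 1.0600137^(12/9) − 1 = 0.080808 = 8.08%.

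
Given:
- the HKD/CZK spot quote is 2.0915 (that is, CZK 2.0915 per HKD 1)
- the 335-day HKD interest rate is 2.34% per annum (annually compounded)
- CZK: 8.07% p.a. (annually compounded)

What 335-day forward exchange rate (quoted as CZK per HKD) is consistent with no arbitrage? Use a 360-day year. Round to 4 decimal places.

T = 335/360 years.
Growth of 1 CZK over T: (1 + 0.0807)^(335/360) = 1.0748912.
HKD growth factor: (1 + 0.0234)^(335/360) = 1.0217575.
Forward (CZK per HKD) = 2.0915 × 1.0748912 / 1.0217575 = 2.200263.

2.2003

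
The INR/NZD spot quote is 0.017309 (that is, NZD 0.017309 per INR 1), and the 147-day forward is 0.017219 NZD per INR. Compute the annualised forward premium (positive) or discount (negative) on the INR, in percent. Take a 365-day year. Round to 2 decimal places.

-1.29%

T = 147/365 years.
(F − S)/S = (0.017219 − 0.017309)/0.017309 = -0.0051996.
×(1/T) gives -1.29% p.a.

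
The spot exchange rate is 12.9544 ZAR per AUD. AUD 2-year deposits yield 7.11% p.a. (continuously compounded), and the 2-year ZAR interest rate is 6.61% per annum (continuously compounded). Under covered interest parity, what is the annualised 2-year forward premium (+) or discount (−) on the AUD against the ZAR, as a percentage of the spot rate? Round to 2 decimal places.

T = 2 years.
No-arbitrage forward: 12.9544 × 1.1413366 / 1.1528072 = 12.8255018 ZAR/AUD.
Annualised premium = (F − S)/S × (1/T) = (12.8255018 − 12.9544)/12.9544 ÷ 2 = -0.50%.

-0.50%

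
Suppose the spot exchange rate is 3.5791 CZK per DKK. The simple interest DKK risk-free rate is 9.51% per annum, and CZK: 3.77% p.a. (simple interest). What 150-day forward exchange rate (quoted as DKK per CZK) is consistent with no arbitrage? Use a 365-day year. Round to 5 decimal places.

T = 150/365 years.
Growth of 1 CZK over T: 1 + 0.0377×150/365 = 1.0154932.
DKK accumulates by 1 + 0.0951×150/365 = 1.0390822.
CIP: F = S · (grow CZK)/(grow DKK) = 3.5791 × 1.0154932/1.0390822 = 3.497848 CZK per DKK.
Quoted the other way: 1/3.497848 = 0.28589 DKK per CZK.

0.28589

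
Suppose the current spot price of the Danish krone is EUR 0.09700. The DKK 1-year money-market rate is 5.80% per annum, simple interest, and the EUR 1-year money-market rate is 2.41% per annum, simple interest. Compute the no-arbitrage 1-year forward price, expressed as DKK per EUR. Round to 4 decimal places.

T = 1 year.
Growth of 1 EUR over T: 1 + 0.0241×1 = 1.024100.
Growth of 1 DKK over T: 1 + 0.0580×1 = 1.058000.
CIP: F = S · (grow EUR)/(grow DKK) = 0.097 × 1.024100/1.058000 = 0.093891966 EUR per DKK.
Invert for DKK per EUR: 1 / 0.093891966 = 10.6505.

10.6505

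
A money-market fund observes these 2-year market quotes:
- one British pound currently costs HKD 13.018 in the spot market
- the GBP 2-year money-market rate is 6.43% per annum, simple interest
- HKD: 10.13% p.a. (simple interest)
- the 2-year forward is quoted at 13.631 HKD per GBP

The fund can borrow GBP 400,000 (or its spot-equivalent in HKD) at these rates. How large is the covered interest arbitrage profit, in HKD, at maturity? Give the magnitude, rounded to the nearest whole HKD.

T = 2 years.
Keep in GBP, deliver into the forward: 400,000·1.128600·13.631 = HKD 6,153,578.64.
Swap to HKD now, deposit: 400,000·13.018·1.202600 = HKD 6,262,178.72.
The quoted forward undervalues GBP, so borrow GBP, convert to HKD at spot, deposit the HKD at 10.13%, and buy GBP forward at 13.631 to cover the loan.
Arbitrage profit = |6,153,578.64 − 6,262,178.72| = HKD 108,600.

HKD 108,600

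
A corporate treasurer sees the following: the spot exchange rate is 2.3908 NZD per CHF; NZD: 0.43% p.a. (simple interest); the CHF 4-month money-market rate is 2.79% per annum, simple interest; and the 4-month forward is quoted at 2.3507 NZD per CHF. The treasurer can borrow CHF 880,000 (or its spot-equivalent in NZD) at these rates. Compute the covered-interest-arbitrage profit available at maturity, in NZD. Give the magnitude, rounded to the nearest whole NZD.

NZD 19,065

T = 4/12 years.
Invest the CHF and cover forward: 880,000 × 1.009300 × 2.3507 = NZD 2,087,854.13.
Convert at spot and invest in NZD: 880,000 × 2.3908 × 1.001433333 = NZD 2,106,919.60.
The quoted forward undervalues CHF, so borrow CHF, convert to NZD at spot, deposit the NZD at 0.43%, and buy CHF forward at 2.3507 to cover the loan.
The gap between the two covered legs is NZD 19,065.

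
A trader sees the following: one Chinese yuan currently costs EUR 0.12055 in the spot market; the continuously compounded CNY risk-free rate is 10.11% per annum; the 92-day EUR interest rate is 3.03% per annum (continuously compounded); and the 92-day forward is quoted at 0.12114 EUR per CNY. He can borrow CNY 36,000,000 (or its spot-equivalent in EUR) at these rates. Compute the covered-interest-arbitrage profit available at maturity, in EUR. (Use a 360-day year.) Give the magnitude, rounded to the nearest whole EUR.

T = 92/360 years.
Invest the CNY and cover forward: 36,000,000 × 1.026173326 × 0.12114 = EUR 4,475,182.92.
Convert at spot and invest in EUR: 36,000,000 × 0.12055 × 1.00777339 = EUR 4,373,534.96.
The quoted forward overvalues CNY, so borrow EUR, buy CNY at spot, deposit the CNY at 10.11%, and sell the proceeds forward at 0.12114.
Arbitrage profit = |4,475,182.92 − 4,373,534.96| = EUR 101,648.

EUR 101,648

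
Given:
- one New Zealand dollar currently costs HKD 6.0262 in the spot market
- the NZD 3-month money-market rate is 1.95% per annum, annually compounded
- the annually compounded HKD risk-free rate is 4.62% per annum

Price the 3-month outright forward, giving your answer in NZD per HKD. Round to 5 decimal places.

0.16487

T = 3/12 years.
Growth of 1 HKD over T: (1 + 0.0462)^(3/12) = 1.0113551.
NZD accumulates by (1 + 0.0195)^(3/12) = 1.0048398.
So F = 6.0262 × 1.0113551 / 1.0048398 = 6.065273 (HKD/NZD).
Invert for NZD per HKD: 1 / 6.065273 = 0.16487.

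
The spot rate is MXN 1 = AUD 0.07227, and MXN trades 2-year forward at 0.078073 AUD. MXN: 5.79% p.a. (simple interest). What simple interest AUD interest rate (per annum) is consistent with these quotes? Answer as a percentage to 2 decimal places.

T = 2 years.
By CIP, F/S equals the AUD-to-MXN growth ratio: 0.078073/0.07227 = 1.0802961.
MXN growth factor: 1 + 0.0579×2 = 1.115800.
That pins the AUD growth at 1.2053944.
r = (1.2053944 − 1)/2 = 0.102697 → 10.27%.

10.27%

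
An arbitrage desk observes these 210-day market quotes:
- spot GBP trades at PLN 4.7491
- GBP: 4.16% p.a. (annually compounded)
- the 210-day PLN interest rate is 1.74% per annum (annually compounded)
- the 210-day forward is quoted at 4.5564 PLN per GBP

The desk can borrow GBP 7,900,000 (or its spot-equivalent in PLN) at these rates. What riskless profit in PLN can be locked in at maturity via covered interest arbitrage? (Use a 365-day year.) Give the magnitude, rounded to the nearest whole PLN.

PLN 1,042,480

T = 210/365 years.
Invest the GBP and cover forward: 7,900,000 × 1.0237269123 × 4.5564 = PLN 36,849,623.50.
Convert at spot and invest in PLN: 7,900,000 × 4.7491 × 1.0099742756 = PLN 37,892,103.77.
The quoted forward undervalues GBP, so borrow GBP, convert to PLN at spot, deposit the PLN at 1.74%, and buy GBP forward at 4.5564 to cover the loan.
Arbitrage profit = |36,849,623.50 − 37,892,103.77| = PLN 1,042,480.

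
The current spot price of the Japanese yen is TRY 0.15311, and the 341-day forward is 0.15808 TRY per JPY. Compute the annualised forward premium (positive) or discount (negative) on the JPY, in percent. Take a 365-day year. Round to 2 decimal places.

T = 341/365 years.
(F − S)/S = (0.15808 − 0.15311)/0.15311 = 0.0324603.
Per annum: 0.0324603 / (341/365) = 0.034745 = 3.47%.

+3.47%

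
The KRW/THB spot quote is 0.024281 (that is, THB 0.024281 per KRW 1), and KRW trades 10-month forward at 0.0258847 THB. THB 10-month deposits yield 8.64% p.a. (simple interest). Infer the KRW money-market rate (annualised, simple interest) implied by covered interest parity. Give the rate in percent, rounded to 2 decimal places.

T = 10/12 years.
F/S = 0.0258847/0.024281 = 1.0660475 = (growth of THB) / (growth of KRW).
The THB side grows by 1 + 0.0864×10/12 = 1.072000.
So the KRW growth factor = 1.0055837.
(1.0055837 − 1)/T = 0.006700, i.e. 0.67%.

0.67%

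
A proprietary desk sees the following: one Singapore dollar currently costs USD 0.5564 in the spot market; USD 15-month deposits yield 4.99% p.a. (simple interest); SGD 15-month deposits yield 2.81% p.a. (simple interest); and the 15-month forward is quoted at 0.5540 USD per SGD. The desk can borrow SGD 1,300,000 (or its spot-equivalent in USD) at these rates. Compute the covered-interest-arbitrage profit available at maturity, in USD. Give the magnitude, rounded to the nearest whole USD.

T = 15/12 years.
Keep in SGD, deliver into the forward: 1,300,000·1.035125·0.5540 = USD 745,497.03.
Swap to USD now, deposit: 1,300,000·0.5564·1.062375 = USD 768,437.09.
The quoted forward undervalues SGD, so borrow SGD, convert to USD at spot, deposit the USD at 4.99%, and buy SGD forward at 0.5540 to cover the loan.
The gap between the two covered legs is USD 22,940.

USD 22,940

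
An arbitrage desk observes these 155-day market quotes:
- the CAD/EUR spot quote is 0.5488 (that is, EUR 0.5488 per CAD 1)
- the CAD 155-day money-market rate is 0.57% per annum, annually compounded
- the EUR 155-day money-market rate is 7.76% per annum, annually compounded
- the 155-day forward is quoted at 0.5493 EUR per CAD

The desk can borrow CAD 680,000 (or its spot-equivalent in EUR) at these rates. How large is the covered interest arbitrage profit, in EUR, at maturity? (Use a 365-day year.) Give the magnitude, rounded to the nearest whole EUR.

T = 155/365 years.
Invest the CAD and cover forward: 680,000 × 1.00241659 × 0.5493 = EUR 374,426.65.
Convert at spot and invest in EUR: 680,000 × 0.5488 × 1.03224635 = EUR 385,217.82.
The quoted forward undervalues CAD, so borrow CAD, convert to EUR at spot, deposit the EUR at 7.76%, and buy CAD forward at 0.5493 to cover the loan.
Arbitrage profit = |374,426.65 − 385,217.82| = EUR 10,791.

EUR 10,791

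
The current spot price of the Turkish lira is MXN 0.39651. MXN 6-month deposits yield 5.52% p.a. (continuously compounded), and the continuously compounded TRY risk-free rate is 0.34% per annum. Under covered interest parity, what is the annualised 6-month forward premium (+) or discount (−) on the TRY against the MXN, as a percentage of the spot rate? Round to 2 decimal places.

T = 6/12 years.
F = S · g_MXN/g_TRY = 0.39651 × 1.0279844/1.0017014 = 0.40691377.
(F − S)/S ÷ T = (0.40691377 − 0.39651)/0.39651/(6/12) = 0.052477 → 5.25%.

+5.25%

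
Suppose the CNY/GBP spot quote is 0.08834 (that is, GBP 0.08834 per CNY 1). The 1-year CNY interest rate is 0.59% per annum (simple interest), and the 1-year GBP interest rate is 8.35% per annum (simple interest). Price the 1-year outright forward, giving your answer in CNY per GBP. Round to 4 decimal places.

T = 1 year.
GBP growth factor: 1 + 0.0835×1 = 1.083500.
CNY growth factor: 1 + 0.0059×1 = 1.005900.
So F = 0.08834 × 1.083500 / 1.005900 = 0.095154976 (GBP/CNY).
Quoted the other way: 1/0.095154976 = 10.5092 CNY per GBP.

10.5092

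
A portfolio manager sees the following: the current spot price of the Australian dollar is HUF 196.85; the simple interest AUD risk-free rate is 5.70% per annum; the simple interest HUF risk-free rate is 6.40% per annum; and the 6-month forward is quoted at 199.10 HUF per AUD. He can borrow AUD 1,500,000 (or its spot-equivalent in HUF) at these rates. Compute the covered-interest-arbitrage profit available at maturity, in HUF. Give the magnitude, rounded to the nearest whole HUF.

HUF 2,437,725

T = 6/12 years.
Route A — deposit AUD, sell forward: 1,500,000 × 1.028500 × 199.10 = HUF 307,161,525.00.
Route B — convert at spot, deposit HUF: 1,500,000 × 196.85 × 1.032000 = HUF 304,723,800.00.
The quoted forward overvalues AUD, so borrow HUF, buy AUD at spot, deposit the AUD at 5.70%, and sell the proceeds forward at 199.10.
Arbitrage profit = |307,161,525.00 − 304,723,800.00| = HUF 2,437,725.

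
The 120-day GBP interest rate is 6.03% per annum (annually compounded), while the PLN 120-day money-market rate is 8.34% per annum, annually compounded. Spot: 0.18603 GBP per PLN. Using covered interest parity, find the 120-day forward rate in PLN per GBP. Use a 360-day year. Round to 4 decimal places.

5.4142

T = 120/360 years.
GBP growth factor: (1 + 0.0603)^(120/360) = 1.019709.
Growth of 1 PLN over T: (1 + 0.0834)^(120/360) = 1.0270611.
CIP: F = S · (grow GBP)/(grow PLN) = 0.18603 × 1.019709/1.0270611 = 0.1846983 GBP per PLN.
Quoted the other way: 1/0.1846983 = 5.4142 PLN per GBP.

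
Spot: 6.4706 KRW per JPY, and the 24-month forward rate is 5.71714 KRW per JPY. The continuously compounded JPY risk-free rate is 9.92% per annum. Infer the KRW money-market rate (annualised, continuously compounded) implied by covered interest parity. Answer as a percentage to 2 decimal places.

T = 2 years.
By CIP, F/S equals the KRW-to-JPY growth ratio: 5.71714/6.4706 = 0.8835564.
The JPY side grows by e^(0.0992×2) = 1.2194501.
Hence g_KRW = 1.0774529.
r = ln(1.0774529)/2 = 0.037300 → 3.73%.

3.73%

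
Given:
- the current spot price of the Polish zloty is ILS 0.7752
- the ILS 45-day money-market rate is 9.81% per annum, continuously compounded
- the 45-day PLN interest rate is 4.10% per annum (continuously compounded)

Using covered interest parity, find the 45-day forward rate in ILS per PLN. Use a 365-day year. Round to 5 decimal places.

T = 45/365 years.
Growth of 1 ILS over T: e^(0.0981×45/365) = 1.012168.
PLN accumulates by e^(0.0410×45/365) = 1.0050676.
CIP: F = S · (grow ILS)/(grow PLN) = 0.7752 × 1.012168/1.0050676 = 0.7806765 ILS per PLN.

0.78068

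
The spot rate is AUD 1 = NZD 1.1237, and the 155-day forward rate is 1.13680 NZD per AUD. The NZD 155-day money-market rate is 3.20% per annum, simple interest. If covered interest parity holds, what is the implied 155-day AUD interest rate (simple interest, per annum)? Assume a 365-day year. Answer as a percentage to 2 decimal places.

T = 155/365 years.
CIP gives F = S · g_NZD/g_AUD, so g_NZD/g_AUD = 1.1368/1.1237 = 1.0116579.
The NZD side grows by 1 + 0.0320×155/365 = 1.013589.
Hence g_AUD = 1.0019088.
r = (1.0019088 − 1)/(155/365) = 0.004495 → 0.45%.

0.45%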